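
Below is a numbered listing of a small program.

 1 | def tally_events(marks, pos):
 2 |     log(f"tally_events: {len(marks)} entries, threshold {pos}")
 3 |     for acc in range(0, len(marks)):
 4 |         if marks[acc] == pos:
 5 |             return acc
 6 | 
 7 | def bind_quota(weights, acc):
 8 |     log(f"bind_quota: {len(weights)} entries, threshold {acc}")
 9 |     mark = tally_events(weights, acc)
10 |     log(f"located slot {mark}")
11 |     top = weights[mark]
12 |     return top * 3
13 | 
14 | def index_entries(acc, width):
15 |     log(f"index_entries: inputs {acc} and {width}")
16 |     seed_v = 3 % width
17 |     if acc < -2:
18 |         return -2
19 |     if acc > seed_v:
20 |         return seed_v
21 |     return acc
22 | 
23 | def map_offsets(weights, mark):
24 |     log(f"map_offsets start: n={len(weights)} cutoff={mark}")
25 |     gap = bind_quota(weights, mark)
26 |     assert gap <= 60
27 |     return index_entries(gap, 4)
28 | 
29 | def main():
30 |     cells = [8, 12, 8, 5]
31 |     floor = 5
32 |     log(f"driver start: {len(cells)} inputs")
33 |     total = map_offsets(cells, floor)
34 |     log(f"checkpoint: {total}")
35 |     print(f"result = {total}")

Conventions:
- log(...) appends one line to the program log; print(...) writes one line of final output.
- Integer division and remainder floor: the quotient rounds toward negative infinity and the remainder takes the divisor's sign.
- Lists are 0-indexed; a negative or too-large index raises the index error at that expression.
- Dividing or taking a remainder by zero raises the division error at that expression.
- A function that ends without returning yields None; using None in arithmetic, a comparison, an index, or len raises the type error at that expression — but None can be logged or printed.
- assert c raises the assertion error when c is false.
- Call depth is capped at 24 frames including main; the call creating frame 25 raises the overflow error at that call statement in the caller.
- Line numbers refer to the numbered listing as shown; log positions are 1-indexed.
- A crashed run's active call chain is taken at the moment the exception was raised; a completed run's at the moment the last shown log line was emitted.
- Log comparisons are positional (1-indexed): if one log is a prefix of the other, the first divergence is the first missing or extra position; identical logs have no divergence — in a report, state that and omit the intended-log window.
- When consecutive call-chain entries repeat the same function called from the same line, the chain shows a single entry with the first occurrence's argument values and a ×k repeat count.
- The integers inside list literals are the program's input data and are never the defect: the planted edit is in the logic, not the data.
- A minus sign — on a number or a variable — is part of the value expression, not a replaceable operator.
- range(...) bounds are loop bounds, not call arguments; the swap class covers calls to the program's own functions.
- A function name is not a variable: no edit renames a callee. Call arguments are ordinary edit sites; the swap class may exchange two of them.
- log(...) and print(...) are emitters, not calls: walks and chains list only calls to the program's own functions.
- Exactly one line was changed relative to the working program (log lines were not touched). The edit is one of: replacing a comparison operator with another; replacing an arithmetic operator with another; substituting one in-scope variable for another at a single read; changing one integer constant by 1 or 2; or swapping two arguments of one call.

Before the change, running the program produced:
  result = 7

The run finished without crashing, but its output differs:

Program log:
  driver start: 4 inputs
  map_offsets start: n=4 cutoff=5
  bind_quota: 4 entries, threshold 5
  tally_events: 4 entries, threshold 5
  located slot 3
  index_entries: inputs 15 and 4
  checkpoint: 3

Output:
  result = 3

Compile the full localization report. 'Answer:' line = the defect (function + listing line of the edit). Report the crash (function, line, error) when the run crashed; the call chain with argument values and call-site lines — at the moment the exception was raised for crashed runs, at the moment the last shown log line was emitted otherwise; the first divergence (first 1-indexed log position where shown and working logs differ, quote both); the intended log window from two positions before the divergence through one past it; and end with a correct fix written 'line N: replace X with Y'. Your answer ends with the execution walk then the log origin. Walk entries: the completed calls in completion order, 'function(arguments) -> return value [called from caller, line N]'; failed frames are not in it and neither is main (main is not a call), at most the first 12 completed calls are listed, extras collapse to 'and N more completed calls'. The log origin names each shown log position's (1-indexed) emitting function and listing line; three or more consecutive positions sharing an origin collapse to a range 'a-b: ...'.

Answer: the defect is in index_entries at line 16.
Key observation: Log line 7 is where behavior first shows: 'checkpoint: 3' appears instead of 'checkpoint: 7'.
Call chain: main.
First divergence: position 7 — shown 'checkpoint: 3', intended 'checkpoint: 7'.
Intended log window:
  5: located slot 3
  6: index_entries: inputs 15 and 4
  7: checkpoint: 7
Execution walk:
  tally_events([8, 12, 8, 5], 5) -> 3  [called from bind_quota, line 9]
  bind_quota([8, 12, 8, 5], 5) -> 15  [called from map_offsets, line 25]
  index_entries(15, 4) -> 3  [called from map_offsets, line 27]
  map_offsets([8, 12, 8, 5], 5) -> 3  [called from main, line 33]
Log origins:
  1 — main, line 32
  2 — map_offsets, line 24
  3 — bind_quota, line 8
  4 — tally_events, line 2
  5 — bind_quota, line 10
  6 — index_entries, line 15
  7 — main, line 34
A correct fix: line 16: replace `%` with `+`.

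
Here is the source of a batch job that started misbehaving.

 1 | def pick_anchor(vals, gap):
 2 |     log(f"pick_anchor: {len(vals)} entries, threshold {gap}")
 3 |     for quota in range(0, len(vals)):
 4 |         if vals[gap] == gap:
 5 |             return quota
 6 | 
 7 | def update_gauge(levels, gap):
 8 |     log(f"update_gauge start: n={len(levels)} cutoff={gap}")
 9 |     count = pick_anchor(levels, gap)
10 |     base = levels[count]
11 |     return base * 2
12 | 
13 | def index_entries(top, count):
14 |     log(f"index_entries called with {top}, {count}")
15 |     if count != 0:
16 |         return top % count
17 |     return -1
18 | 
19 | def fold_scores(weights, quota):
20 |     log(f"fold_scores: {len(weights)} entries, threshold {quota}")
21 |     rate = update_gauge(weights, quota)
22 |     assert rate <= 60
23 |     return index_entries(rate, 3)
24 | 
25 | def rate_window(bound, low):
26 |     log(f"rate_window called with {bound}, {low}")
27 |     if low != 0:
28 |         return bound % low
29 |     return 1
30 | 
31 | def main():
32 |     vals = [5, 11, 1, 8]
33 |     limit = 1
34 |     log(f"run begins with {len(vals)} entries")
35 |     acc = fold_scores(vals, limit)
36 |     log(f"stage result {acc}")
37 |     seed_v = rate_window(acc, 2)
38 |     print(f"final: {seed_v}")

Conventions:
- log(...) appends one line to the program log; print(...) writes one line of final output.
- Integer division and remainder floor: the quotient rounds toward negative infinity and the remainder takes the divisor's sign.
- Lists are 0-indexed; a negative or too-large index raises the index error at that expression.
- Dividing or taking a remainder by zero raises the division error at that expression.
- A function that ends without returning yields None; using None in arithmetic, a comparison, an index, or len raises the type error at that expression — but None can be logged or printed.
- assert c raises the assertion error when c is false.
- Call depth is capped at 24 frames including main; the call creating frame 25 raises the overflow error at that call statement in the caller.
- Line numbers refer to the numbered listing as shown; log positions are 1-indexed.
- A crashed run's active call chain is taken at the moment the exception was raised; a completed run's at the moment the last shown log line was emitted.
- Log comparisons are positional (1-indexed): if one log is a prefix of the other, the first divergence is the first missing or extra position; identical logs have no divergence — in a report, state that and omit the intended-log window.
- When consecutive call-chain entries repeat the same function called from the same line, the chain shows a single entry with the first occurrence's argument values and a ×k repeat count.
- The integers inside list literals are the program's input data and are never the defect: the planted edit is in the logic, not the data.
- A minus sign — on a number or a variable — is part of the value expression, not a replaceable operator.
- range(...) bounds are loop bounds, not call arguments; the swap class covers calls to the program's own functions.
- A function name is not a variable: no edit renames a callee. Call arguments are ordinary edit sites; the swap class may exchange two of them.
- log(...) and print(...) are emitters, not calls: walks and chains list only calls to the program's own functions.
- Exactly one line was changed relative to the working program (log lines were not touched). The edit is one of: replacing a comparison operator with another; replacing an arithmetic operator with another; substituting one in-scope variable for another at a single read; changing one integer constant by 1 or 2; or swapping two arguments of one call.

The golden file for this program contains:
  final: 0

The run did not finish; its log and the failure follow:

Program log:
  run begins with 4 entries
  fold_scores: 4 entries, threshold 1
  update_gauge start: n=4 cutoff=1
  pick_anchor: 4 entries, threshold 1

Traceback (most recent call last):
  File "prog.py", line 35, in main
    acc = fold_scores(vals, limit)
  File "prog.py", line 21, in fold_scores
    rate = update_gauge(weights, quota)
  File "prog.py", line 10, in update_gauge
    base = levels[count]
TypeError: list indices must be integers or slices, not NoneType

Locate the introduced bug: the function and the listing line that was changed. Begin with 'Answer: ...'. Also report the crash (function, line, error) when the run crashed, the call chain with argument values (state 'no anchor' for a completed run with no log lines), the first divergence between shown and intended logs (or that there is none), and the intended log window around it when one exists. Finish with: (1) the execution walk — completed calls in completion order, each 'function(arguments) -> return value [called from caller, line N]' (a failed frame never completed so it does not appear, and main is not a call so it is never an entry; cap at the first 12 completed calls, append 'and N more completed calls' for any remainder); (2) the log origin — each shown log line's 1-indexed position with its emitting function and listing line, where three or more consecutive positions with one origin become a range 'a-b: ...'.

Answer: the defect is in pick_anchor at line 4.
Key fact: The shown log is a 4-line prefix of the intended one, whose next entry is 'index_entries called with 2, 3'.
Crash: update_gauge, line 10, TypeError.
Call chain: main -> fold_scores([5, 11, 1, 8], 1) (called at line 35) -> update_gauge([5, 11, 1, 8], 1) (called at line 21).
First divergence: position 5 (shown log ended at 4 lines; the working version continues: 'index_entries called with 2, 3').
Intended log window:
  3: update_gauge start: n=4 cutoff=1
  4: pick_anchor: 4 entries, threshold 1
  5: index_entries called with 2, 3
  6: stage result 2
Execution walk:
  pick_anchor([5, 11, 1, 8], 1) -> None  [called from update_gauge, line 9]
Origin of each log line:
  1: emitted by main (line 34)
  2: emitted by fold_scores (line 20)
  3: emitted by update_gauge (line 8)
  4: emitted by pick_anchor (line 2)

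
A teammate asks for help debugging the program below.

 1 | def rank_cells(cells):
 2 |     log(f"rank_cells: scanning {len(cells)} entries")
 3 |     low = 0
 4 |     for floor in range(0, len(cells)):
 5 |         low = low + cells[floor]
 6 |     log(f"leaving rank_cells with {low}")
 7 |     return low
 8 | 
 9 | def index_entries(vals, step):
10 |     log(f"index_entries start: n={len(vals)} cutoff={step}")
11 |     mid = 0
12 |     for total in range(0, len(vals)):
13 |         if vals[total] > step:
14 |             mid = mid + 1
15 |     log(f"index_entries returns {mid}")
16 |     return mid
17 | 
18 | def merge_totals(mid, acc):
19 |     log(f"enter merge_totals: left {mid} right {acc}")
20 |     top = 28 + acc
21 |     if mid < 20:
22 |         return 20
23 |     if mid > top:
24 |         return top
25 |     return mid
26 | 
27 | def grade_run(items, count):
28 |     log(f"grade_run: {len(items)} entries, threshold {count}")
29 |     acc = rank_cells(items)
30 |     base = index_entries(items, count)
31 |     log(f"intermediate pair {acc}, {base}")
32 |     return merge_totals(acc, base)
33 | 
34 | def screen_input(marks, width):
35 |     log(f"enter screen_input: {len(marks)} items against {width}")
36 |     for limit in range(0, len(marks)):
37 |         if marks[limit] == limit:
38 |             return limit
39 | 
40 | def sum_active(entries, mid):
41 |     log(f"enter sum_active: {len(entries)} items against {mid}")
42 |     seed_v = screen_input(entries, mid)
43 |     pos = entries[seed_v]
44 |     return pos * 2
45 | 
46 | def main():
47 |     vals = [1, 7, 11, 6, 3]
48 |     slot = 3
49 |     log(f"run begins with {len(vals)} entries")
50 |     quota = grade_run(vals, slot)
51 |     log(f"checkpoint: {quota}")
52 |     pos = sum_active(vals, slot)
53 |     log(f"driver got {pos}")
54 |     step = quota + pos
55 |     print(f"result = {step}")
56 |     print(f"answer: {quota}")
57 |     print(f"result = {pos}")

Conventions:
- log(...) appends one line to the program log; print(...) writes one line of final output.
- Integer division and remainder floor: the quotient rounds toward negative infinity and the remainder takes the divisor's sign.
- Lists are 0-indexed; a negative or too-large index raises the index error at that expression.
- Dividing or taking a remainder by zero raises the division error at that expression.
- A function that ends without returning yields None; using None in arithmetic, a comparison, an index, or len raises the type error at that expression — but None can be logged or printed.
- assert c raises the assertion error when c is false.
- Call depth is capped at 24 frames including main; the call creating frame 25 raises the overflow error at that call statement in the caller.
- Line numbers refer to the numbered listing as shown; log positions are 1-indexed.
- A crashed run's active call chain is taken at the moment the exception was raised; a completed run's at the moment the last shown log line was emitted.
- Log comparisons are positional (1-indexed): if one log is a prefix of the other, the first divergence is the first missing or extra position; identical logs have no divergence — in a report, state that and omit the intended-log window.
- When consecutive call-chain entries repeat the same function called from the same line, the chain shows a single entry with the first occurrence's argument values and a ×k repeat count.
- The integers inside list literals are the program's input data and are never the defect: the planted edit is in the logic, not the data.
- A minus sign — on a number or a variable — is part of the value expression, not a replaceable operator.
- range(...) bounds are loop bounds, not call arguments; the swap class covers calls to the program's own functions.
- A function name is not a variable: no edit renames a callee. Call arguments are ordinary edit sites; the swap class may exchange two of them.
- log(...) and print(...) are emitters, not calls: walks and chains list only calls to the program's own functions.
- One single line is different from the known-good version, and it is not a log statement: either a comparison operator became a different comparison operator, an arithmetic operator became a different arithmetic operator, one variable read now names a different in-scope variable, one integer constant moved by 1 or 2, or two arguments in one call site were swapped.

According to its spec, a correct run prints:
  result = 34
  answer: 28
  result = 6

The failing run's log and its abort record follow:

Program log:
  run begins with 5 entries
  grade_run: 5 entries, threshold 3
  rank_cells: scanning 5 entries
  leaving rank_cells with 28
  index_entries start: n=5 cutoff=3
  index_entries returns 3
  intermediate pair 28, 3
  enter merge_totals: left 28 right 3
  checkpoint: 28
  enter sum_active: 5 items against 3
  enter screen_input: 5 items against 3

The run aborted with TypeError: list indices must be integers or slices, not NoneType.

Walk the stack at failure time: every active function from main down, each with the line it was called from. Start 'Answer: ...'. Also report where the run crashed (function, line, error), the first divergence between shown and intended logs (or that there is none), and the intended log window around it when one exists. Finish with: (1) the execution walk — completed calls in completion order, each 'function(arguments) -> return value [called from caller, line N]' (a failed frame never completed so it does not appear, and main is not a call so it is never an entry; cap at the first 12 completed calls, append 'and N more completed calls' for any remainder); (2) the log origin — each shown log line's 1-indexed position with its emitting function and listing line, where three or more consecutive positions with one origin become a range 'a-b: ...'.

Answer: main -> sum_active (called at line 52).
Key observation: The faulty run's log stops after 11 lines; the working version's next line would be 'driver got 6'.
Crash: sum_active, line 43, TypeError.
First divergence: position 12 — the faulty run's log ends after 11 lines; the working version continues with 'driver got 6'.
Intended log window:
  10: enter sum_active: 5 items against 3
  11: enter screen_input: 5 items against 3
  12: driver got 6
Execution walk:
  rank_cells([1, 7, 11, 6, 3]) -> 28  [called from grade_run, line 29]
  index_entries([1, 7, 11, 6, 3], 3) -> 3  [called from grade_run, line 30]
  merge_totals(28, 3) -> 28  [called from grade_run, line 32]
  grade_run([1, 7, 11, 6, 3], 3) -> 28  [called from main, line 50]
  screen_input([1, 7, 11, 6, 3], 3) -> None  [called from sum_active, line 42]
Log line origins:
  1: logged in main at line 49
  2: logged in grade_run at line 28
  3: logged in rank_cells at line 2
  4: logged in rank_cells at line 6
  5: logged in index_entries at line 10
  6: logged in index_entries at line 15
  7: logged in grade_run at line 31
  8: logged in merge_totals at line 19
  9: logged in main at line 51
  10: logged in sum_active at line 41
  11: logged in screen_input at line 35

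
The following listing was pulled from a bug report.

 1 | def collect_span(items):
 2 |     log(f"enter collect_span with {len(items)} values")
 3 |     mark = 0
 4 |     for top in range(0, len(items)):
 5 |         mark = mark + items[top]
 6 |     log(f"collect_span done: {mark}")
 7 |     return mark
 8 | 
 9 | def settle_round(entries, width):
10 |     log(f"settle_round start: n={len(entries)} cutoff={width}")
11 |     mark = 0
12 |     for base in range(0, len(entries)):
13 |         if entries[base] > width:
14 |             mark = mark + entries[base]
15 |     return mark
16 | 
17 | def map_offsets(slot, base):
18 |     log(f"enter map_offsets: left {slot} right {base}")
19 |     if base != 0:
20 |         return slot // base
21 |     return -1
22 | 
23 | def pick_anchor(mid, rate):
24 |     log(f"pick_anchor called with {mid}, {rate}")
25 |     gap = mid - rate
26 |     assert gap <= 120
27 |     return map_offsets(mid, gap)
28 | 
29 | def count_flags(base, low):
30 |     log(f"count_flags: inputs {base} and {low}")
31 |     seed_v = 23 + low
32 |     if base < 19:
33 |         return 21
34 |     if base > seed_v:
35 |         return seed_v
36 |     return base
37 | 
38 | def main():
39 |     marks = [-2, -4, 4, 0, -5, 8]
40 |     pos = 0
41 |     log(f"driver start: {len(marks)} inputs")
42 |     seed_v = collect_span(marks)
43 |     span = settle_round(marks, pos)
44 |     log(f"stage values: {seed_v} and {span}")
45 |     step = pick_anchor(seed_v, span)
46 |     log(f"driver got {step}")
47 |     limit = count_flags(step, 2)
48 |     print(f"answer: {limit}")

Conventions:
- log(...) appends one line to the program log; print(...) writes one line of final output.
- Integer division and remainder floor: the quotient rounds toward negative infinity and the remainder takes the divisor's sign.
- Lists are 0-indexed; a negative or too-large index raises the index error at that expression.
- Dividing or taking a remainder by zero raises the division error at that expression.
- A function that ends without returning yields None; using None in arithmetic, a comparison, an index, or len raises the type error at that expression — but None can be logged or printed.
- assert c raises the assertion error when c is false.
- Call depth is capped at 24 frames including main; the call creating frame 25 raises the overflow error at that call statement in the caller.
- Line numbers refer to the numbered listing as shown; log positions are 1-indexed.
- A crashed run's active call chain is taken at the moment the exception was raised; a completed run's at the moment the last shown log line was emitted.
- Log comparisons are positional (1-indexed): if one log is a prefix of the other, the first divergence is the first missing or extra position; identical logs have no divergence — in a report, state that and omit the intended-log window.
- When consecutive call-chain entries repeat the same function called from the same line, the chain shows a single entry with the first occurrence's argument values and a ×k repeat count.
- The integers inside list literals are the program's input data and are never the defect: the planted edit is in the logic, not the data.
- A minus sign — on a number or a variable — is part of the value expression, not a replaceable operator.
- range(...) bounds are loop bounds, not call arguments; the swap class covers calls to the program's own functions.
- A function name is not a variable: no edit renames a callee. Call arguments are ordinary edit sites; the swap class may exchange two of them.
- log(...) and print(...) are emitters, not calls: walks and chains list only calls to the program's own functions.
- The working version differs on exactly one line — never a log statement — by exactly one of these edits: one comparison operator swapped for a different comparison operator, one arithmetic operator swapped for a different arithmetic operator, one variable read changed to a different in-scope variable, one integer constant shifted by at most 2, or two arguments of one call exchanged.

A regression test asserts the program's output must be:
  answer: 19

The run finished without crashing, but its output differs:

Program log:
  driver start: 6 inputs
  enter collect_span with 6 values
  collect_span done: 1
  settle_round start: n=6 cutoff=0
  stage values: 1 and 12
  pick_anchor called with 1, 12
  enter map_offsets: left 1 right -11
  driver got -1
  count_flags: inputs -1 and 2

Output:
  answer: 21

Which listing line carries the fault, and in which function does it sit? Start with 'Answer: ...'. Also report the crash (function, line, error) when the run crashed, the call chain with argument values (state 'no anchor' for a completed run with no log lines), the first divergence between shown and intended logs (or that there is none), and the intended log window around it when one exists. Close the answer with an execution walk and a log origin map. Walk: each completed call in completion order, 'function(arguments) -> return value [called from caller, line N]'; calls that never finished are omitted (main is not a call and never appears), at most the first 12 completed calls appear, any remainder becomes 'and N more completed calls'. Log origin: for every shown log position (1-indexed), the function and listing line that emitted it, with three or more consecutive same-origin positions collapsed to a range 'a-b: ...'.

Answer: the defect is in count_flags at line 33.
Key observation: Every logged value matches the working version; the printed result is what differs.
Call chain: main -> count_flags(-1, 2) (called at line 47).
First divergence: none — the logs agree in full.
Execution walk:
  collect_span([-2, -4, 4, 0, -5, 8]) -> 1  [called from main, line 42]
  settle_round([-2, -4, 4, 0, -5, 8], 0) -> 12  [called from main, line 43]
  map_offsets(1, -11) -> -1  [called from pick_anchor, line 27]
  pick_anchor(1, 12) -> -1  [called from main, line 45]
  count_flags(-1, 2) -> 21  [called from main, line 47]
Log origins:
  1: logged in main at line 41
  2: logged in collect_span at line 2
  3: logged in collect_span at line 6
  4: logged in settle_round at line 10
  5: logged in main at line 44
  6: logged in pick_anchor at line 24
  7: logged in map_offsets at line 18
  8: logged in main at line 46
  9: logged in count_flags at line 30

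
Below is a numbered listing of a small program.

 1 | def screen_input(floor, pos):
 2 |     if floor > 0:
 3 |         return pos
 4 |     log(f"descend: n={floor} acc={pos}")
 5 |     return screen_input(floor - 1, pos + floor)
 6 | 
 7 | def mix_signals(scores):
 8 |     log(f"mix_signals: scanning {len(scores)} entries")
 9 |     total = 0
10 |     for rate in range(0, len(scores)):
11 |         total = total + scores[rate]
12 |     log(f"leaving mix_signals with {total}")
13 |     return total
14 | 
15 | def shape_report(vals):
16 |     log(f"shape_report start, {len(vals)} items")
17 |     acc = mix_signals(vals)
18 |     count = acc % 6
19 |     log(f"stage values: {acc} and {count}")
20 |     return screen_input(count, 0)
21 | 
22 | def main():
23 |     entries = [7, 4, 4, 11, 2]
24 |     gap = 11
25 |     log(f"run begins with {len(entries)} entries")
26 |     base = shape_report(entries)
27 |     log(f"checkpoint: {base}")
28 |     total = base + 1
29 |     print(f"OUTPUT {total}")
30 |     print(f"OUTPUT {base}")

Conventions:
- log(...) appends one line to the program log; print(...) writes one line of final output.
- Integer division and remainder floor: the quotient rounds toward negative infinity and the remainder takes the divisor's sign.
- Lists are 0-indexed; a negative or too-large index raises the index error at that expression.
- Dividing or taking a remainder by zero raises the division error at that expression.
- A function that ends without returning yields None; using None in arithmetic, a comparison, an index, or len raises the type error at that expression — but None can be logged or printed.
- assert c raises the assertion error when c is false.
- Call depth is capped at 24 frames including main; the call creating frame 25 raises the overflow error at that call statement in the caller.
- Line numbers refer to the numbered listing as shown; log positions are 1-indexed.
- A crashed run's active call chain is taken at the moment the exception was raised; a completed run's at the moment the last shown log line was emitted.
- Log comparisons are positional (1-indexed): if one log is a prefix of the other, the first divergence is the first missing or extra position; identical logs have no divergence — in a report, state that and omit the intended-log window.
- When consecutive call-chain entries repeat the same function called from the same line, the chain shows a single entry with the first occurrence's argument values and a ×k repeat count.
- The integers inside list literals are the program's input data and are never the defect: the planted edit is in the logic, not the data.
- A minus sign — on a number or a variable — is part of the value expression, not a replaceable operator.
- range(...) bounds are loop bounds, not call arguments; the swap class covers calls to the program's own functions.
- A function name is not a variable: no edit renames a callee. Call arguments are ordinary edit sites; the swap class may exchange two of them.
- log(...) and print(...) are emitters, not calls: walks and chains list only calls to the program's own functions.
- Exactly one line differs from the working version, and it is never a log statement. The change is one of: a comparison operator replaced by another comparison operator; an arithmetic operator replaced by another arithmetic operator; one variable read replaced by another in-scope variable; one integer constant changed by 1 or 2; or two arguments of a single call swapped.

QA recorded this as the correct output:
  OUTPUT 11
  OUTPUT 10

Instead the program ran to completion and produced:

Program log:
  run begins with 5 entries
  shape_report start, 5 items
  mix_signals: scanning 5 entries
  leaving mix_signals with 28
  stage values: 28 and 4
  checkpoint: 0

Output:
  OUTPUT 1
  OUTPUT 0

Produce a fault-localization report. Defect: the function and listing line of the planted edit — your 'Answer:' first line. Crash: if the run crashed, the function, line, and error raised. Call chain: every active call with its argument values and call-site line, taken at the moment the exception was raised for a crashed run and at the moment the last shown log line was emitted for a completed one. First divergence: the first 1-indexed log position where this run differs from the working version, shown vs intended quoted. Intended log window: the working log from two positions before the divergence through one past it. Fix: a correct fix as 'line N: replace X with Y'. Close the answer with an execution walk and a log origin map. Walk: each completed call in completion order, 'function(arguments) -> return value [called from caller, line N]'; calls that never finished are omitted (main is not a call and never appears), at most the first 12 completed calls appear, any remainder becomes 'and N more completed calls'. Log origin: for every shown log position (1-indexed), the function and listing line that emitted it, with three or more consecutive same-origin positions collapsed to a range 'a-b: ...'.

Answer: the defect is in screen_input at line 2.
Core observation: Log line 6 is where behavior first shows: 'checkpoint: 0' appears instead of 'descend: n=4 acc=0'.
Call chain: main.
First divergence: position 6 — the shown line 'checkpoint: 0' should read 'descend: n=4 acc=0'.
Intended log window:
  4: leaving mix_signals with 28
  5: stage values: 28 and 4
  6: descend: n=4 acc=0
  7: descend: n=3 acc=4
Execution walk:
  mix_signals([7, 4, 4, 11, 2]) -> 28  [called from shape_report, line 17]
  screen_input(4, 0) -> 0  [called from shape_report, line 20]
  shape_report([7, 4, 4, 11, 2]) -> 0  [called from main, line 26]
Log origin:
  1: emitted by main (line 25)
  2: emitted by shape_report (line 16)
  3: emitted by mix_signals (line 8)
  4: emitted by mix_signals (line 12)
  5: emitted by shape_report (line 19)
  6: emitted by main (line 27)
A correct fix: line 2: replace `>` with `<=`.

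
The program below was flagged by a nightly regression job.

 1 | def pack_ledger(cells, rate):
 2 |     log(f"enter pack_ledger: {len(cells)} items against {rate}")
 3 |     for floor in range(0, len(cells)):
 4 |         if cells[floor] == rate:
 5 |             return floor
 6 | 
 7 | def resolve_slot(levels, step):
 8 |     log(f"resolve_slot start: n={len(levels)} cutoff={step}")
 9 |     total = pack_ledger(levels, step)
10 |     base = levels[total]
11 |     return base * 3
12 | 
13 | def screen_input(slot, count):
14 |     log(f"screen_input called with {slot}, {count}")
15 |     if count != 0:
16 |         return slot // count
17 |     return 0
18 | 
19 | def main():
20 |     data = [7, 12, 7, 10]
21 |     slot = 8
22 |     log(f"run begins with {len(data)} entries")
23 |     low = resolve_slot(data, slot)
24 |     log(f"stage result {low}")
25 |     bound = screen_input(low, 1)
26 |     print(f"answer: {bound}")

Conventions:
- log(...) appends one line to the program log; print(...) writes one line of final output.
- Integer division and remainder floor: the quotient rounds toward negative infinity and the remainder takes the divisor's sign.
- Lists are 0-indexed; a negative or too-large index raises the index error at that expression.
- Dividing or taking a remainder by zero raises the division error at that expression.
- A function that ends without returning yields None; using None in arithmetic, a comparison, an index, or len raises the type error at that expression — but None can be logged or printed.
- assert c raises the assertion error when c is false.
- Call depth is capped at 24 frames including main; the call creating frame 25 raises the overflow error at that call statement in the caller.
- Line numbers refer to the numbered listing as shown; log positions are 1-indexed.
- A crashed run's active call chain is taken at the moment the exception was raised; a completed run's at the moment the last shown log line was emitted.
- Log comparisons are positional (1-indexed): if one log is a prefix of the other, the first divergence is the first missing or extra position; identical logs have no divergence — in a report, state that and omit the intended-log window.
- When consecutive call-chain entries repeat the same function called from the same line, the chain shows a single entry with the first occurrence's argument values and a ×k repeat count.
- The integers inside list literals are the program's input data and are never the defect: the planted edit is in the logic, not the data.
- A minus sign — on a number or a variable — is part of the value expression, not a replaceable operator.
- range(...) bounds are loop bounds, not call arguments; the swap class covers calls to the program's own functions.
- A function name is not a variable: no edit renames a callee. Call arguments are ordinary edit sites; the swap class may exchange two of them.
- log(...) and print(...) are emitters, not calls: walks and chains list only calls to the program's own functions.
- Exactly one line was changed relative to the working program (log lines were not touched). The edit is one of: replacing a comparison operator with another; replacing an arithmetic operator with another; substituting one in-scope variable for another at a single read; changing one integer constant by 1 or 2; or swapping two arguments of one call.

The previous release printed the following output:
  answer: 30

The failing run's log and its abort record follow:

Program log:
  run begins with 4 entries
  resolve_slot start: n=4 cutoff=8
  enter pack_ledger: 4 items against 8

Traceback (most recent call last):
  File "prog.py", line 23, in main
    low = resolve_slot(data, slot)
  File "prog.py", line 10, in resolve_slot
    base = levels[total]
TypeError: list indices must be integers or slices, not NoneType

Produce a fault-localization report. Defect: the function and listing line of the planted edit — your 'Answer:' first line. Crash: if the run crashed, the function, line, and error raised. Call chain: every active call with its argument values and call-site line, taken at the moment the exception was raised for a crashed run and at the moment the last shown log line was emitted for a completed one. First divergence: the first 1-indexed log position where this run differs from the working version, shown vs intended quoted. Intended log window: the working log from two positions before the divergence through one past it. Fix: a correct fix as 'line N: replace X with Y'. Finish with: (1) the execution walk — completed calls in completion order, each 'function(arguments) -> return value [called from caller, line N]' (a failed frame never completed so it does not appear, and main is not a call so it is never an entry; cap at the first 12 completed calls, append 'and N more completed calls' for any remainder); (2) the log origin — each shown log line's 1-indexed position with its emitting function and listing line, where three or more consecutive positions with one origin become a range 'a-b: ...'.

Answer: the defect is in main at line 21.
Key fact: Log line 2 is where behavior first shows: 'resolve_slot start: n=4 cutoff=8' appears instead of 'resolve_slot start: n=4 cutoff=10'.
Crash: resolve_slot, line 10, TypeError.
Call chain: main -> resolve_slot([7, 12, 7, 10], 8) (called at line 23).
First divergence: at position 2 the run shows 'resolve_slot start: n=4 cutoff=8' where the working version logs 'resolve_slot start: n=4 cutoff=10'.
Intended log window:
  1: run begins with 4 entries
  2: resolve_slot start: n=4 cutoff=10
  3: enter pack_ledger: 4 items against 10
Execution walk:
  pack_ledger([7, 12, 7, 10], 8) -> None  [called from resolve_slot, line 9]
Origin of each log line:
  1: logged in main at line 22
  2: logged in resolve_slot at line 8
  3: logged in pack_ledger at line 2
A correct fix: line 21: replace `8` with `10`.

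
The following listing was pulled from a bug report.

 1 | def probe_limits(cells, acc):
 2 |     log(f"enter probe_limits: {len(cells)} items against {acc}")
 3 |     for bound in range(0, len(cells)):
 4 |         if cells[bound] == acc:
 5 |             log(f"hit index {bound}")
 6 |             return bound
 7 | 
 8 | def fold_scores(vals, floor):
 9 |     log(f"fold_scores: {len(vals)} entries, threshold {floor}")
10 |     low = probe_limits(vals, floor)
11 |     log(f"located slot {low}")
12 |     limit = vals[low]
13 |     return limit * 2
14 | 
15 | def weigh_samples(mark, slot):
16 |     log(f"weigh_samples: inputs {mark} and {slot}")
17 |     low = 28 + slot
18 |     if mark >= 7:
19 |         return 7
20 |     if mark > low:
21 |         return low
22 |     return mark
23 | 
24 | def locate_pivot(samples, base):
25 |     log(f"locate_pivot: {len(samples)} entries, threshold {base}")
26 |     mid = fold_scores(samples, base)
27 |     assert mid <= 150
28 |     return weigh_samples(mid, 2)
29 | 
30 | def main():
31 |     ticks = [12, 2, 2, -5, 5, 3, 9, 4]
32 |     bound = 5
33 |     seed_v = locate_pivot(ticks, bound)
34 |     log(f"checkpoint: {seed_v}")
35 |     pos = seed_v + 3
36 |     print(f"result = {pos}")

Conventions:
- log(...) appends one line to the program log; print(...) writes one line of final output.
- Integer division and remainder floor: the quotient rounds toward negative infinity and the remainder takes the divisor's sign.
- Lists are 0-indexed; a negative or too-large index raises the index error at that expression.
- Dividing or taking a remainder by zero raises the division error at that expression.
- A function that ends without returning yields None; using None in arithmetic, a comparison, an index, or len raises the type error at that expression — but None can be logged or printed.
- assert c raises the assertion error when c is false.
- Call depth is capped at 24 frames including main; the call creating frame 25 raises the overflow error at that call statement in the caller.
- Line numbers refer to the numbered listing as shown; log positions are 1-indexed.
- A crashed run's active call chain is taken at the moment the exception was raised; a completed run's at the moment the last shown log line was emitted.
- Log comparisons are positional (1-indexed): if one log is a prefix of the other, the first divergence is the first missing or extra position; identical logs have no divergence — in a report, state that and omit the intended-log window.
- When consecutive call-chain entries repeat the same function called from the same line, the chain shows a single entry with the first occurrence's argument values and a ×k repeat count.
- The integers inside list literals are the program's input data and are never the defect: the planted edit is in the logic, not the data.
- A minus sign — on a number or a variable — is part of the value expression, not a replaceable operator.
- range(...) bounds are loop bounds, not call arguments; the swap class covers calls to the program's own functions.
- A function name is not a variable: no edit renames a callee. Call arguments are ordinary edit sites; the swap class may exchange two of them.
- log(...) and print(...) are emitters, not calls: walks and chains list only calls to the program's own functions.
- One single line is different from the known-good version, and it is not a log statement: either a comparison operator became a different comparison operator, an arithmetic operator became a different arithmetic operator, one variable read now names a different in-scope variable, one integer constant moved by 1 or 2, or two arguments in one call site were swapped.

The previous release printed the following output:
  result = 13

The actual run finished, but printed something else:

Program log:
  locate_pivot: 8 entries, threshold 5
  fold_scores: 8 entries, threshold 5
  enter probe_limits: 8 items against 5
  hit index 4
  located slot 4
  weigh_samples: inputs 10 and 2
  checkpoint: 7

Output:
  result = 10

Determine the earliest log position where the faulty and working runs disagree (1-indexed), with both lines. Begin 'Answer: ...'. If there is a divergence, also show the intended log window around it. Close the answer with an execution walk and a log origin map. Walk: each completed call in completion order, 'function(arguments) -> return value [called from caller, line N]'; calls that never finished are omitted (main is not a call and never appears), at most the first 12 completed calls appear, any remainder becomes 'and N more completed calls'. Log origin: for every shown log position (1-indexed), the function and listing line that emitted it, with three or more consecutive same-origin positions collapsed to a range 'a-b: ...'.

Answer: position 7 — the shown line 'checkpoint: 7' should read 'checkpoint: 10'.
Intended log window:
  5: located slot 4
  6: weigh_samples: inputs 10 and 2
  7: checkpoint: 10
Execution walk:
  probe_limits([12, 2, 2, -5, 5, 3, 9, 4], 5) -> 4  [called from fold_scores, line 10]
  fold_scores([12, 2, 2, -5, 5, 3, 9, 4], 5) -> 10  [called from locate_pivot, line 26]
  weigh_samples(10, 2) -> 7  [called from locate_pivot, line 28]
  locate_pivot([12, 2, 2, -5, 5, 3, 9, 4], 5) -> 7  [called from main, line 33]
Log origins:
  1: from locate_pivot, line 25
  2: from fold_scores, line 9
  3: from probe_limits, line 2
  4: from probe_limits, line 5
  5: from fold_scores, line 11
  6: from weigh_samples, line 16
  7: from main, line 34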